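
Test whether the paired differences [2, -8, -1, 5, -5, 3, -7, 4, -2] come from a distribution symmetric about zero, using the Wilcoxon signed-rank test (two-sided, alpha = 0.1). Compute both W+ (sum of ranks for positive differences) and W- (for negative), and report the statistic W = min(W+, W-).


Step 1: Drop any zero differences (none here) and take |d_i|.
|d| = [2, 8, 1, 5, 5, 3, 7, 4, 2]
Step 2: Midrank |d_i| (ties get averaged ranks).
ranks: |2|->2.5, |8|->9, |1|->1, |5|->6.5, |5|->6.5, |3|->4, |7|->8, |4|->5, |2|->2.5
Step 3: Attach original signs; sum ranks with positive sign and with negative sign.
W+ = 2.5 + 6.5 + 4 + 5 = 18
W- = 9 + 1 + 6.5 + 8 + 2.5 = 27
(Check: W+ + W- = 45 should equal n(n+1)/2 = 45.)
Step 4: Test statistic W = min(W+, W-) = 18.
Step 5: Ties in |d|, so use the tie-corrected normal approximation.
        E[W] = n(n+1)/4 = 9*10/4 = 22.5.
        Tie groups: |d|=2 (t=2), |d|=5 (t=2); sum(t^3 - t) = 12.
        Var[W] = n(n+1)(2n+1)/24 - sum(t^3-t)/48 = 1710/24 - 12/48 = 71.
        z = (W - E[W]) / sqrt(Var[W]) = (18 - 22.5) / 8.4261 = -0.5341.
        Two-sided p = 2*Phi(z) = 0.593306.
Step 6: alpha = 0.1. fail to reject H0.

W+ = 18, W- = 27, W = min = 18, p = 0.593306, fail to reject H0.


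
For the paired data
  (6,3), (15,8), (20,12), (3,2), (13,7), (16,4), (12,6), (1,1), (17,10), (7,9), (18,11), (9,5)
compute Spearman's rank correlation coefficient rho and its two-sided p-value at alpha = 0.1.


Step 1: Rank x and y separately (midranks; no ties here).
rank(x): 6->3, 15->8, 20->12, 3->2, 13->7, 16->9, 12->6, 1->1, 17->10, 7->4, 18->11, 9->5
rank(y): 3->3, 8->8, 12->12, 2->2, 7->7, 4->4, 6->6, 1->1, 10->10, 9->9, 11->11, 5->5
Step 2: d_i = R_x(i) - R_y(i); compute d_i^2.
  (3-3)^2=0, (8-8)^2=0, (12-12)^2=0, (2-2)^2=0, (7-7)^2=0, (9-4)^2=25, (6-6)^2=0, (1-1)^2=0, (10-10)^2=0, (4-9)^2=25, (11-11)^2=0, (5-5)^2=0
sum(d^2) = 50.
Step 3: rho = 1 - 6*50 / (12*(12^2 - 1)) = 1 - 300/1716 = 0.825175.
Step 4: Under H0, t = rho * sqrt((n-2)/(1-rho^2)) = 4.6195 ~ t(10).
Step 5: Two-sided p-value from the t-distribution with 10 df = 0.000951.
Step 6: alpha = 0.1. reject H0.

rho = 0.8252, p = 0.000951, reject H0 at alpha = 0.1.


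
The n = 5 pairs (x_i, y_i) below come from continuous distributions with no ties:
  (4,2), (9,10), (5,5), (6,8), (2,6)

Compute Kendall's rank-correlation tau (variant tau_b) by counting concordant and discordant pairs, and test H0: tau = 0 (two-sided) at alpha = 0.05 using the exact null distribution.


Step 1: Enumerate the 10 unordered pairs (i,j) with i<j and classify each by sign(x_j-x_i) * sign(y_j-y_i).
  (1,2):dx=+5,dy=+8->C; (1,3):dx=+1,dy=+3->C; (1,4):dx=+2,dy=+6->C; (1,5):dx=-2,dy=+4->D
  (2,3):dx=-4,dy=-5->C; (2,4):dx=-3,dy=-2->C; (2,5):dx=-7,dy=-4->C; (3,4):dx=+1,dy=+3->C
  (3,5):dx=-3,dy=+1->D; (4,5):dx=-4,dy=-2->C
Step 2: C = 8, D = 2, total pairs = 10.
Step 3: tau = (C - D)/(n(n-1)/2) = (8 - 2)/10 = 0.600000.
Step 4: Exact two-sided p-value (enumerate n! = 120 permutations of y under H0): p = 0.233333.
Step 5: alpha = 0.05. fail to reject H0.

tau_b = 0.6000 (C=8, D=2), p = 0.233333, fail to reject H0.


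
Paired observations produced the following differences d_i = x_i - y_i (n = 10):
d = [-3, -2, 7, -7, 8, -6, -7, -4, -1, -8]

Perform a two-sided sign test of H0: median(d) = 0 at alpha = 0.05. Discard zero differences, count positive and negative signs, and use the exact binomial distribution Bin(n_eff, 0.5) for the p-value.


Step 1: Discard zero differences. Original n = 10; n_eff = number of nonzero differences = 10.
Nonzero differences (with sign): -3, -2, +7, -7, +8, -6, -7, -4, -1, -8
Step 2: Count signs: positive = 2, negative = 8.
Step 3: Under H0: P(positive) = 0.5, so the number of positives S ~ Bin(10, 0.5).
Step 4: Two-sided exact p-value = sum of Bin(10,0.5) probabilities at or below the observed probability = 0.109375.
Step 5: alpha = 0.05. fail to reject H0.

n_eff = 10, pos = 2, neg = 8, p = 0.109375, fail to reject H0.


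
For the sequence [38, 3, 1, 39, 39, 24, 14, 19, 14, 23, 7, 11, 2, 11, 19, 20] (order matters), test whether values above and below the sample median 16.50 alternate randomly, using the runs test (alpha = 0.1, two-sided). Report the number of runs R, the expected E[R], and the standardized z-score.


Step 1: Compute median = 16.50; label A = above, B = below.
Labels in order: ABBAAABABABBBBAA  (n_A = 8, n_B = 8)
Step 2: Count runs R = 9.
Step 3: Under H0 (random ordering), E[R] = 2*n_A*n_B/(n_A+n_B) + 1 = 2*8*8/16 + 1 = 9.0000.
        Var[R] = 2*n_A*n_B*(2*n_A*n_B - n_A - n_B) / ((n_A+n_B)^2 * (n_A+n_B-1)) = 14336/3840 = 3.7333.
        SD[R] = 1.9322.
Step 4: R = E[R], so z = 0 with no continuity correction.
Step 5: Two-sided p-value via normal approximation = 2*(1 - Phi(|z|)) = 1.000000.
Step 6: alpha = 0.1. fail to reject H0.

R = 9, z = 0.0000, p = 1.000000, fail to reject H0.


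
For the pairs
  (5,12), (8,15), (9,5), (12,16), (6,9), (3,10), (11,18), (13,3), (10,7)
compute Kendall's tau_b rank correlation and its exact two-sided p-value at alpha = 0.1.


Step 1: Enumerate the 36 unordered pairs (i,j) with i<j and classify each by sign(x_j-x_i) * sign(y_j-y_i).
  (1,2):dx=+3,dy=+3->C; (1,3):dx=+4,dy=-7->D; (1,4):dx=+7,dy=+4->C; (1,5):dx=+1,dy=-3->D
  (1,6):dx=-2,dy=-2->C; (1,7):dx=+6,dy=+6->C; (1,8):dx=+8,dy=-9->D; (1,9):dx=+5,dy=-5->D
  (2,3):dx=+1,dy=-10->D; (2,4):dx=+4,dy=+1->C; (2,5):dx=-2,dy=-6->C; (2,6):dx=-5,dy=-5->C
  (2,7):dx=+3,dy=+3->C; (2,8):dx=+5,dy=-12->D; (2,9):dx=+2,dy=-8->D; (3,4):dx=+3,dy=+11->C
  (3,5):dx=-3,dy=+4->D; (3,6):dx=-6,dy=+5->D; (3,7):dx=+2,dy=+13->C; (3,8):dx=+4,dy=-2->D
  (3,9):dx=+1,dy=+2->C; (4,5):dx=-6,dy=-7->C; (4,6):dx=-9,dy=-6->C; (4,7):dx=-1,dy=+2->D
  (4,8):dx=+1,dy=-13->D; (4,9):dx=-2,dy=-9->C; (5,6):dx=-3,dy=+1->D; (5,7):dx=+5,dy=+9->C
  (5,8):dx=+7,dy=-6->D; (5,9):dx=+4,dy=-2->D; (6,7):dx=+8,dy=+8->C; (6,8):dx=+10,dy=-7->D
  (6,9):dx=+7,dy=-3->D; (7,8):dx=+2,dy=-15->D; (7,9):dx=-1,dy=-11->C; (8,9):dx=-3,dy=+4->D
Step 2: C = 17, D = 19, total pairs = 36.
Step 3: tau = (C - D)/(n(n-1)/2) = (17 - 19)/36 = -0.055556.
Step 4: Exact two-sided p-value (enumerate n! = 362880 permutations of y under H0): p = 0.919455.
Step 5: alpha = 0.1. fail to reject H0.

tau_b = -0.0556 (C=17, D=19), p = 0.919455, fail to reject H0.


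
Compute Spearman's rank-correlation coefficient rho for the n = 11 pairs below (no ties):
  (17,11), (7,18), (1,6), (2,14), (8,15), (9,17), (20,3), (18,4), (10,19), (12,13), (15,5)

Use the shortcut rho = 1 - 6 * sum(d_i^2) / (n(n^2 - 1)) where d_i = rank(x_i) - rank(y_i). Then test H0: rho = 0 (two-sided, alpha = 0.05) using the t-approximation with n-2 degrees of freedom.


Step 1: Rank x and y separately (midranks; no ties here).
rank(x): 17->9, 7->3, 1->1, 2->2, 8->4, 9->5, 20->11, 18->10, 10->6, 12->7, 15->8
rank(y): 11->5, 18->10, 6->4, 14->7, 15->8, 17->9, 3->1, 4->2, 19->11, 13->6, 5->3
Step 2: d_i = R_x(i) - R_y(i); compute d_i^2.
  (9-5)^2=16, (3-10)^2=49, (1-4)^2=9, (2-7)^2=25, (4-8)^2=16, (5-9)^2=16, (11-1)^2=100, (10-2)^2=64, (6-11)^2=25, (7-6)^2=1, (8-3)^2=25
sum(d^2) = 346.
Step 3: rho = 1 - 6*346 / (11*(11^2 - 1)) = 1 - 2076/1320 = -0.572727.
Step 4: Under H0, t = rho * sqrt((n-2)/(1-rho^2)) = -2.0960 ~ t(9).
Step 5: Two-sided p-value from the t-distribution with 9 df = 0.065543.
Step 6: alpha = 0.05. fail to reject H0.

rho = -0.5727, p = 0.065543, fail to reject H0 at alpha = 0.05.


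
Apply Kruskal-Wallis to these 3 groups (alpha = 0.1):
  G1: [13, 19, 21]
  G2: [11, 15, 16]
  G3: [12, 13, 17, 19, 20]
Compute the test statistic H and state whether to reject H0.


Step 1: Combine all N = 11 observations and assign midranks.
sorted (value, group, rank): (11,G2,1), (12,G3,2), (13,G1,3.5), (13,G3,3.5), (15,G2,5), (16,G2,6), (17,G3,7), (19,G1,8.5), (19,G3,8.5), (20,G3,10), (21,G1,11)
Step 2: Sum ranks within each group.
R_1 = 23 (n_1 = 3)
R_2 = 12 (n_2 = 3)
R_3 = 31 (n_3 = 5)
Step 3: H = 12/(N(N+1)) * sum(R_i^2/n_i) - 3(N+1)
     = 12/(11*12) * (23^2/3 + 12^2/3 + 31^2/5) - 3*12
     = 0.090909 * 416.533 - 36
     = 1.866667.
Step 4: Ties present; correction factor C = 1 - 12/(11^3 - 11) = 0.990909. Corrected H = 1.866667 / 0.990909 = 1.883792.
Step 5: Under H0, H ~ chi^2(2); p-value = 0.389888.
Step 6: alpha = 0.1. fail to reject H0.

H = 1.8838, df = 2, p = 0.389888, fail to reject H0.


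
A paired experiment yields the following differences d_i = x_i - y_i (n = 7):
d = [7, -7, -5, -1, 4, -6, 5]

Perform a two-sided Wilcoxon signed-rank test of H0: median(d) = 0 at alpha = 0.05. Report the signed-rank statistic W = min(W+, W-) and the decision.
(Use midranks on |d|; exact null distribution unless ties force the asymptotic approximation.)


Step 1: Drop any zero differences (none here) and take |d_i|.
|d| = [7, 7, 5, 1, 4, 6, 5]
Step 2: Midrank |d_i| (ties get averaged ranks).
ranks: |7|->6.5, |7|->6.5, |5|->3.5, |1|->1, |4|->2, |6|->5, |5|->3.5
Step 3: Attach original signs; sum ranks with positive sign and with negative sign.
W+ = 6.5 + 2 + 3.5 = 12
W- = 6.5 + 3.5 + 1 + 5 = 16
(Check: W+ + W- = 28 should equal n(n+1)/2 = 28.)
Step 4: Test statistic W = min(W+, W-) = 12.
Step 5: Ties in |d|, so use the tie-corrected normal approximation.
        E[W] = n(n+1)/4 = 7*8/4 = 14.
        Tie groups: |d|=5 (t=2), |d|=7 (t=2); sum(t^3 - t) = 12.
        Var[W] = n(n+1)(2n+1)/24 - sum(t^3-t)/48 = 840/24 - 12/48 = 34.75.
        z = (W - E[W]) / sqrt(Var[W]) = (12 - 14) / 5.8949 = -0.3393.
        Two-sided p = 2*Phi(z) = 0.734402.
Step 6: alpha = 0.05. fail to reject H0.

W+ = 12, W- = 16, W = min = 12, p = 0.734402, fail to reject H0.


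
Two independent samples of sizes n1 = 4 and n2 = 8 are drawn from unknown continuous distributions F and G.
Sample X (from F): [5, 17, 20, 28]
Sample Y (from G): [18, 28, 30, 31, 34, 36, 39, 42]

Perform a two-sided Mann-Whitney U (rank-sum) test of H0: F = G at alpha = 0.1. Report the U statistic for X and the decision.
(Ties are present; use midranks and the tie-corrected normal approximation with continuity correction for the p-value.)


Step 1: Combine and sort all 12 observations; assign midranks.
sorted (value, group): (5,X), (17,X), (18,Y), (20,X), (28,X), (28,Y), (30,Y), (31,Y), (34,Y), (36,Y), (39,Y), (42,Y)
ranks: 5->1, 17->2, 18->3, 20->4, 28->5.5, 28->5.5, 30->7, 31->8, 34->9, 36->10, 39->11, 42->12
Step 2: Rank sum for X: R1 = 1 + 2 + 4 + 5.5 = 12.5.
Step 3: U_X = R1 - n1(n1+1)/2 = 12.5 - 4*5/2 = 12.5 - 10 = 2.5.
       U_Y = n1*n2 - U_X = 32 - 2.5 = 29.5.
Step 4: Ties are present, so use the tie-corrected normal approximation (with continuity correction) for the p-value.
Step 5: p-value = 0.026980; compare to alpha = 0.1. reject H0.

U_X = 2.5, p = 0.026980, reject H0 at alpha = 0.1.


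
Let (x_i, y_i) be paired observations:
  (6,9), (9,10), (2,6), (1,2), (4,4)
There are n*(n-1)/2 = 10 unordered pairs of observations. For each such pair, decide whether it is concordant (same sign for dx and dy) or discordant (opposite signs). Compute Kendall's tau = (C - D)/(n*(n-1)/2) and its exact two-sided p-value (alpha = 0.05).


Step 1: Enumerate the 10 unordered pairs (i,j) with i<j and classify each by sign(x_j-x_i) * sign(y_j-y_i).
  (1,2):dx=+3,dy=+1->C; (1,3):dx=-4,dy=-3->C; (1,4):dx=-5,dy=-7->C; (1,5):dx=-2,dy=-5->C
  (2,3):dx=-7,dy=-4->C; (2,4):dx=-8,dy=-8->C; (2,5):dx=-5,dy=-6->C; (3,4):dx=-1,dy=-4->C
  (3,5):dx=+2,dy=-2->D; (4,5):dx=+3,dy=+2->C
Step 2: C = 9, D = 1, total pairs = 10.
Step 3: tau = (C - D)/(n(n-1)/2) = (9 - 1)/10 = 0.800000.
Step 4: Exact two-sided p-value (enumerate n! = 120 permutations of y under H0): p = 0.083333.
Step 5: alpha = 0.05. fail to reject H0.

tau_b = 0.8000 (C=9, D=1), p = 0.083333, fail to reject H0.


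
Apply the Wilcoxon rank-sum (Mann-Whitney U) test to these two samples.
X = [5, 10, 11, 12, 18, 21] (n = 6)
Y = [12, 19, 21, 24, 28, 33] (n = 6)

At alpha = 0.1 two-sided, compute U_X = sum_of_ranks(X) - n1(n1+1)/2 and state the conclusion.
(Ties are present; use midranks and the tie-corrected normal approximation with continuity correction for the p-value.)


Step 1: Combine and sort all 12 observations; assign midranks.
sorted (value, group): (5,X), (10,X), (11,X), (12,X), (12,Y), (18,X), (19,Y), (21,X), (21,Y), (24,Y), (28,Y), (33,Y)
ranks: 5->1, 10->2, 11->3, 12->4.5, 12->4.5, 18->6, 19->7, 21->8.5, 21->8.5, 24->10, 28->11, 33->12
Step 2: Rank sum for X: R1 = 1 + 2 + 3 + 4.5 + 6 + 8.5 = 25.
Step 3: U_X = R1 - n1(n1+1)/2 = 25 - 6*7/2 = 25 - 21 = 4.
       U_Y = n1*n2 - U_X = 36 - 4 = 32.
Step 4: Ties are present, so use the tie-corrected normal approximation (with continuity correction) for the p-value.
Step 5: p-value = 0.030058; compare to alpha = 0.1. reject H0.

U_X = 4, p = 0.030058, reject H0 at alpha = 0.1.


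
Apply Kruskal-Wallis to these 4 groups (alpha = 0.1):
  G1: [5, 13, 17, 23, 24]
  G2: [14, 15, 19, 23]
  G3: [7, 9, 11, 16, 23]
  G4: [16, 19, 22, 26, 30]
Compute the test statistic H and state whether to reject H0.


Step 1: Combine all N = 19 observations and assign midranks.
sorted (value, group, rank): (5,G1,1), (7,G3,2), (9,G3,3), (11,G3,4), (13,G1,5), (14,G2,6), (15,G2,7), (16,G3,8.5), (16,G4,8.5), (17,G1,10), (19,G2,11.5), (19,G4,11.5), (22,G4,13), (23,G1,15), (23,G2,15), (23,G3,15), (24,G1,17), (26,G4,18), (30,G4,19)
Step 2: Sum ranks within each group.
R_1 = 48 (n_1 = 5)
R_2 = 39.5 (n_2 = 4)
R_3 = 32.5 (n_3 = 5)
R_4 = 70 (n_4 = 5)
Step 3: H = 12/(N(N+1)) * sum(R_i^2/n_i) - 3(N+1)
     = 12/(19*20) * (48^2/5 + 39.5^2/4 + 32.5^2/5 + 70^2/5) - 3*20
     = 0.031579 * 2042.11 - 60
     = 4.487763.
Step 4: Ties present; correction factor C = 1 - 36/(19^3 - 19) = 0.994737. Corrected H = 4.487763 / 0.994737 = 4.511508.
Step 5: Under H0, H ~ chi^2(3); p-value = 0.211266.
Step 6: alpha = 0.1. fail to reject H0.

H = 4.5115, df = 3, p = 0.211266, fail to reject H0.


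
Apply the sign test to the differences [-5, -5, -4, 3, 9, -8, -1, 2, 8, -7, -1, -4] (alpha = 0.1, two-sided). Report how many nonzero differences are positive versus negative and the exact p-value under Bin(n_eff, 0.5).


Step 1: Discard zero differences. Original n = 12; n_eff = number of nonzero differences = 12.
Nonzero differences (with sign): -5, -5, -4, +3, +9, -8, -1, +2, +8, -7, -1, -4
Step 2: Count signs: positive = 4, negative = 8.
Step 3: Under H0: P(positive) = 0.5, so the number of positives S ~ Bin(12, 0.5).
Step 4: Two-sided exact p-value = sum of Bin(12,0.5) probabilities at or below the observed probability = 0.387695.
Step 5: alpha = 0.1. fail to reject H0.

n_eff = 12, pos = 4, neg = 8, p = 0.387695, fail to reject H0.


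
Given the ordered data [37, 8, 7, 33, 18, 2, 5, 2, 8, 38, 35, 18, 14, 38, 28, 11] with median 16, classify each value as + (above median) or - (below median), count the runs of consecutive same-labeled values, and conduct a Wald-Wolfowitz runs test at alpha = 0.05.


Step 1: Compute median = 16; label A = above, B = below.
Labels in order: ABBAABBBBAAABAAB  (n_A = 8, n_B = 8)
Step 2: Count runs R = 8.
Step 3: Under H0 (random ordering), E[R] = 2*n_A*n_B/(n_A+n_B) + 1 = 2*8*8/16 + 1 = 9.0000.
        Var[R] = 2*n_A*n_B*(2*n_A*n_B - n_A - n_B) / ((n_A+n_B)^2 * (n_A+n_B-1)) = 14336/3840 = 3.7333.
        SD[R] = 1.9322.
Step 4: Continuity-corrected z = (R + 0.5 - E[R]) / SD[R] = (8 + 0.5 - 9.0000) / 1.9322 = -0.2588.
Step 5: Two-sided p-value via normal approximation = 2*(1 - Phi(|z|)) = 0.795809.
Step 6: alpha = 0.05. fail to reject H0.

R = 8, z = -0.2588, p = 0.795809, fail to reject H0.


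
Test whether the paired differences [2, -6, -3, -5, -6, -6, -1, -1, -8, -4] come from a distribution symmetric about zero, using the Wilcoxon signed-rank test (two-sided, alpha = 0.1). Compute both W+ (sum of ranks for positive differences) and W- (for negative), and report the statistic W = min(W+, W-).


Step 1: Drop any zero differences (none here) and take |d_i|.
|d| = [2, 6, 3, 5, 6, 6, 1, 1, 8, 4]
Step 2: Midrank |d_i| (ties get averaged ranks).
ranks: |2|->3, |6|->8, |3|->4, |5|->6, |6|->8, |6|->8, |1|->1.5, |1|->1.5, |8|->10, |4|->5
Step 3: Attach original signs; sum ranks with positive sign and with negative sign.
W+ = 3 = 3
W- = 8 + 4 + 6 + 8 + 8 + 1.5 + 1.5 + 10 + 5 = 52
(Check: W+ + W- = 55 should equal n(n+1)/2 = 55.)
Step 4: Test statistic W = min(W+, W-) = 3.
Step 5: Ties in |d|, so use the tie-corrected normal approximation.
        E[W] = n(n+1)/4 = 10*11/4 = 27.5.
        Tie groups: |d|=1 (t=2), |d|=6 (t=3); sum(t^3 - t) = 30.
        Var[W] = n(n+1)(2n+1)/24 - sum(t^3-t)/48 = 2310/24 - 30/48 = 95.625.
        z = (W - E[W]) / sqrt(Var[W]) = (3 - 27.5) / 9.7788 = -2.5054.
        Two-sided p = 2*Phi(z) = 0.012231.
Step 6: alpha = 0.1. reject H0.

W+ = 3, W- = 52, W = min = 3, p = 0.012231, reject H0.


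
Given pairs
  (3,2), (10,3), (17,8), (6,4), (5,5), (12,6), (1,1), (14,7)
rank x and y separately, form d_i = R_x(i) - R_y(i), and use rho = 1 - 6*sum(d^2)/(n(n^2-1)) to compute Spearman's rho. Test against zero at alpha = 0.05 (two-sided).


Step 1: Rank x and y separately (midranks; no ties here).
rank(x): 3->2, 10->5, 17->8, 6->4, 5->3, 12->6, 1->1, 14->7
rank(y): 2->2, 3->3, 8->8, 4->4, 5->5, 6->6, 1->1, 7->7
Step 2: d_i = R_x(i) - R_y(i); compute d_i^2.
  (2-2)^2=0, (5-3)^2=4, (8-8)^2=0, (4-4)^2=0, (3-5)^2=4, (6-6)^2=0, (1-1)^2=0, (7-7)^2=0
sum(d^2) = 8.
Step 3: rho = 1 - 6*8 / (8*(8^2 - 1)) = 1 - 48/504 = 0.904762.
Step 4: Under H0, t = rho * sqrt((n-2)/(1-rho^2)) = 5.2034 ~ t(6).
Step 5: Two-sided p-value from the t-distribution with 6 df = 0.002008.
Step 6: alpha = 0.05. reject H0.

rho = 0.9048, p = 0.002008, reject H0 at alpha = 0.05.


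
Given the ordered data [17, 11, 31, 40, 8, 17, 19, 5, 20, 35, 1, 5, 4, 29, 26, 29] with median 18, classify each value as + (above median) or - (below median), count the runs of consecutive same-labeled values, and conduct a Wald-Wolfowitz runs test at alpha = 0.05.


Step 1: Compute median = 18; label A = above, B = below.
Labels in order: BBAABBABAABBBAAA  (n_A = 8, n_B = 8)
Step 2: Count runs R = 8.
Step 3: Under H0 (random ordering), E[R] = 2*n_A*n_B/(n_A+n_B) + 1 = 2*8*8/16 + 1 = 9.0000.
        Var[R] = 2*n_A*n_B*(2*n_A*n_B - n_A - n_B) / ((n_A+n_B)^2 * (n_A+n_B-1)) = 14336/3840 = 3.7333.
        SD[R] = 1.9322.
Step 4: Continuity-corrected z = (R + 0.5 - E[R]) / SD[R] = (8 + 0.5 - 9.0000) / 1.9322 = -0.2588.
Step 5: Two-sided p-value via normal approximation = 2*(1 - Phi(|z|)) = 0.795809.
Step 6: alpha = 0.05. fail to reject H0.

R = 8, z = -0.2588, p = 0.795809, fail to reject H0.


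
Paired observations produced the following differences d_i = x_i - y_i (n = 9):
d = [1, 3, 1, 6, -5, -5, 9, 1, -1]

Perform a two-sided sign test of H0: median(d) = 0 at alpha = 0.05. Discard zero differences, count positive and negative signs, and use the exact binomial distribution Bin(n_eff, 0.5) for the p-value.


Step 1: Discard zero differences. Original n = 9; n_eff = number of nonzero differences = 9.
Nonzero differences (with sign): +1, +3, +1, +6, -5, -5, +9, +1, -1
Step 2: Count signs: positive = 6, negative = 3.
Step 3: Under H0: P(positive) = 0.5, so the number of positives S ~ Bin(9, 0.5).
Step 4: Two-sided exact p-value = sum of Bin(9,0.5) probabilities at or below the observed probability = 0.507812.
Step 5: alpha = 0.05. fail to reject H0.

n_eff = 9, pos = 6, neg = 3, p = 0.507812, fail to reject H0.


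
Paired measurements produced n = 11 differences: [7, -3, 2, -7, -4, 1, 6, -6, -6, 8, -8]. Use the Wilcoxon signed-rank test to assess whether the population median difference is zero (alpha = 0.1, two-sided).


Step 1: Drop any zero differences (none here) and take |d_i|.
|d| = [7, 3, 2, 7, 4, 1, 6, 6, 6, 8, 8]
Step 2: Midrank |d_i| (ties get averaged ranks).
ranks: |7|->8.5, |3|->3, |2|->2, |7|->8.5, |4|->4, |1|->1, |6|->6, |6|->6, |6|->6, |8|->10.5, |8|->10.5
Step 3: Attach original signs; sum ranks with positive sign and with negative sign.
W+ = 8.5 + 2 + 1 + 6 + 10.5 = 28
W- = 3 + 8.5 + 4 + 6 + 6 + 10.5 = 38
(Check: W+ + W- = 66 should equal n(n+1)/2 = 66.)
Step 4: Test statistic W = min(W+, W-) = 28.
Step 5: Ties in |d|, so use the tie-corrected normal approximation.
        E[W] = n(n+1)/4 = 11*12/4 = 33.
        Tie groups: |d|=6 (t=3), |d|=7 (t=2), |d|=8 (t=2); sum(t^3 - t) = 36.
        Var[W] = n(n+1)(2n+1)/24 - sum(t^3-t)/48 = 3036/24 - 36/48 = 125.75.
        z = (W - E[W]) / sqrt(Var[W]) = (28 - 33) / 11.2138 = -0.4459.
        Two-sided p = 2*Phi(z) = 0.655685.
Step 6: alpha = 0.1. fail to reject H0.

W+ = 28, W- = 38, W = min = 28, p = 0.655685, fail to reject H0.


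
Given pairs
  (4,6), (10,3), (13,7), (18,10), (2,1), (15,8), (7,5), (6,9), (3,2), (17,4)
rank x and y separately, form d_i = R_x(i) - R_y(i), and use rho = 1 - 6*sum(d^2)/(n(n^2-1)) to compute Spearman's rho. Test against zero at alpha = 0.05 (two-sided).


Step 1: Rank x and y separately (midranks; no ties here).
rank(x): 4->3, 10->6, 13->7, 18->10, 2->1, 15->8, 7->5, 6->4, 3->2, 17->9
rank(y): 6->6, 3->3, 7->7, 10->10, 1->1, 8->8, 5->5, 9->9, 2->2, 4->4
Step 2: d_i = R_x(i) - R_y(i); compute d_i^2.
  (3-6)^2=9, (6-3)^2=9, (7-7)^2=0, (10-10)^2=0, (1-1)^2=0, (8-8)^2=0, (5-5)^2=0, (4-9)^2=25, (2-2)^2=0, (9-4)^2=25
sum(d^2) = 68.
Step 3: rho = 1 - 6*68 / (10*(10^2 - 1)) = 1 - 408/990 = 0.587879.
Step 4: Under H0, t = rho * sqrt((n-2)/(1-rho^2)) = 2.0555 ~ t(8).
Step 5: Two-sided p-value from the t-distribution with 8 df = 0.073878.
Step 6: alpha = 0.05. fail to reject H0.

rho = 0.5879, p = 0.073878, fail to reject H0 at alpha = 0.05.


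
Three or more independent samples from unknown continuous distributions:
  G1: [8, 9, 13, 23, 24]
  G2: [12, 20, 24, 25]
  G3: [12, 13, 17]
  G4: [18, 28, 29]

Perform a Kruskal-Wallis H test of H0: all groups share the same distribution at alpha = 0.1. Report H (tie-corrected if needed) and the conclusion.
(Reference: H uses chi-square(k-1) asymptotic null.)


Step 1: Combine all N = 15 observations and assign midranks.
sorted (value, group, rank): (8,G1,1), (9,G1,2), (12,G2,3.5), (12,G3,3.5), (13,G1,5.5), (13,G3,5.5), (17,G3,7), (18,G4,8), (20,G2,9), (23,G1,10), (24,G1,11.5), (24,G2,11.5), (25,G2,13), (28,G4,14), (29,G4,15)
Step 2: Sum ranks within each group.
R_1 = 30 (n_1 = 5)
R_2 = 37 (n_2 = 4)
R_3 = 16 (n_3 = 3)
R_4 = 37 (n_4 = 3)
Step 3: H = 12/(N(N+1)) * sum(R_i^2/n_i) - 3(N+1)
     = 12/(15*16) * (30^2/5 + 37^2/4 + 16^2/3 + 37^2/3) - 3*16
     = 0.050000 * 1063.92 - 48
     = 5.195833.
Step 4: Ties present; correction factor C = 1 - 18/(15^3 - 15) = 0.994643. Corrected H = 5.195833 / 0.994643 = 5.223818.
Step 5: Under H0, H ~ chi^2(3); p-value = 0.156123.
Step 6: alpha = 0.1. fail to reject H0.

H = 5.2238, df = 3, p = 0.156123, fail to reject H0.


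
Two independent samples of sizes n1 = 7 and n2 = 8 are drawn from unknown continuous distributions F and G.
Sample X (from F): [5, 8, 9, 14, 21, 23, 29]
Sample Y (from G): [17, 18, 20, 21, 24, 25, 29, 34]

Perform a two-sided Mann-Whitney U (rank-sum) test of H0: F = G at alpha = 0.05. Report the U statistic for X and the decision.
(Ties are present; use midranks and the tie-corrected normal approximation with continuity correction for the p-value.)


Step 1: Combine and sort all 15 observations; assign midranks.
sorted (value, group): (5,X), (8,X), (9,X), (14,X), (17,Y), (18,Y), (20,Y), (21,X), (21,Y), (23,X), (24,Y), (25,Y), (29,X), (29,Y), (34,Y)
ranks: 5->1, 8->2, 9->3, 14->4, 17->5, 18->6, 20->7, 21->8.5, 21->8.5, 23->10, 24->11, 25->12, 29->13.5, 29->13.5, 34->15
Step 2: Rank sum for X: R1 = 1 + 2 + 3 + 4 + 8.5 + 10 + 13.5 = 42.
Step 3: U_X = R1 - n1(n1+1)/2 = 42 - 7*8/2 = 42 - 28 = 14.
       U_Y = n1*n2 - U_X = 56 - 14 = 42.
Step 4: Ties are present, so use the tie-corrected normal approximation (with continuity correction) for the p-value.
Step 5: p-value = 0.117555; compare to alpha = 0.05. fail to reject H0.

U_X = 14, p = 0.117555, fail to reject H0 at alpha = 0.05.


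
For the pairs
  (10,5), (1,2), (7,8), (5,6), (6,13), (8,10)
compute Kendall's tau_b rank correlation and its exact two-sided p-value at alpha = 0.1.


Step 1: Enumerate the 15 unordered pairs (i,j) with i<j and classify each by sign(x_j-x_i) * sign(y_j-y_i).
  (1,2):dx=-9,dy=-3->C; (1,3):dx=-3,dy=+3->D; (1,4):dx=-5,dy=+1->D; (1,5):dx=-4,dy=+8->D
  (1,6):dx=-2,dy=+5->D; (2,3):dx=+6,dy=+6->C; (2,4):dx=+4,dy=+4->C; (2,5):dx=+5,dy=+11->C
  (2,6):dx=+7,dy=+8->C; (3,4):dx=-2,dy=-2->C; (3,5):dx=-1,dy=+5->D; (3,6):dx=+1,dy=+2->C
  (4,5):dx=+1,dy=+7->C; (4,6):dx=+3,dy=+4->C; (5,6):dx=+2,dy=-3->D
Step 2: C = 9, D = 6, total pairs = 15.
Step 3: tau = (C - D)/(n(n-1)/2) = (9 - 6)/15 = 0.200000.
Step 4: Exact two-sided p-value (enumerate n! = 720 permutations of y under H0): p = 0.719444.
Step 5: alpha = 0.1. fail to reject H0.

tau_b = 0.2000 (C=9, D=6), p = 0.719444, fail to reject H0.


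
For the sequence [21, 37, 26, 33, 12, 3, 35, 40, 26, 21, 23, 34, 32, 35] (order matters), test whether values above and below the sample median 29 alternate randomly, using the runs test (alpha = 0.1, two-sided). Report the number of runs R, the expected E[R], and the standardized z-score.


Step 1: Compute median = 29; label A = above, B = below.
Labels in order: BABABBAABBBAAA  (n_A = 7, n_B = 7)
Step 2: Count runs R = 8.
Step 3: Under H0 (random ordering), E[R] = 2*n_A*n_B/(n_A+n_B) + 1 = 2*7*7/14 + 1 = 8.0000.
        Var[R] = 2*n_A*n_B*(2*n_A*n_B - n_A - n_B) / ((n_A+n_B)^2 * (n_A+n_B-1)) = 8232/2548 = 3.2308.
        SD[R] = 1.7974.
Step 4: R = E[R], so z = 0 with no continuity correction.
Step 5: Two-sided p-value via normal approximation = 2*(1 - Phi(|z|)) = 1.000000.
Step 6: alpha = 0.1. fail to reject H0.

R = 8, z = 0.0000, p = 1.000000, fail to reject H0.


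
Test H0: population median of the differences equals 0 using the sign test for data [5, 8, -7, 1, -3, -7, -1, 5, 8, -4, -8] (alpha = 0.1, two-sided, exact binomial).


Step 1: Discard zero differences. Original n = 11; n_eff = number of nonzero differences = 11.
Nonzero differences (with sign): +5, +8, -7, +1, -3, -7, -1, +5, +8, -4, -8
Step 2: Count signs: positive = 5, negative = 6.
Step 3: Under H0: P(positive) = 0.5, so the number of positives S ~ Bin(11, 0.5).
Step 4: Two-sided exact p-value = sum of Bin(11,0.5) probabilities at or below the observed probability = 1.000000.
Step 5: alpha = 0.1. fail to reject H0.

n_eff = 11, pos = 5, neg = 6, p = 1.000000, fail to reject H0.


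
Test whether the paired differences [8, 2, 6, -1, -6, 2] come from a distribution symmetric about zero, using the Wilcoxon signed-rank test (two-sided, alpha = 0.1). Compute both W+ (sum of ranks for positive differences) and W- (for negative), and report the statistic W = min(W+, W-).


Step 1: Drop any zero differences (none here) and take |d_i|.
|d| = [8, 2, 6, 1, 6, 2]
Step 2: Midrank |d_i| (ties get averaged ranks).
ranks: |8|->6, |2|->2.5, |6|->4.5, |1|->1, |6|->4.5, |2|->2.5
Step 3: Attach original signs; sum ranks with positive sign and with negative sign.
W+ = 6 + 2.5 + 4.5 + 2.5 = 15.5
W- = 1 + 4.5 = 5.5
(Check: W+ + W- = 21 should equal n(n+1)/2 = 21.)
Step 4: Test statistic W = min(W+, W-) = 5.5.
Step 5: Ties in |d|, so use the tie-corrected normal approximation.
        E[W] = n(n+1)/4 = 6*7/4 = 10.5.
        Tie groups: |d|=2 (t=2), |d|=6 (t=2); sum(t^3 - t) = 12.
        Var[W] = n(n+1)(2n+1)/24 - sum(t^3-t)/48 = 546/24 - 12/48 = 22.5.
        z = (W - E[W]) / sqrt(Var[W]) = (5.5 - 10.5) / 4.7434 = -1.0541.
        Two-sided p = 2*Phi(z) = 0.291841.
Step 6: alpha = 0.1. fail to reject H0.

W+ = 15.5, W- = 5.5, W = min = 5.5, p = 0.291841, fail to reject H0.


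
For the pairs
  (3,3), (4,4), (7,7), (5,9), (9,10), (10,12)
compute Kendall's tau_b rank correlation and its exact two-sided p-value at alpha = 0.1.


Step 1: Enumerate the 15 unordered pairs (i,j) with i<j and classify each by sign(x_j-x_i) * sign(y_j-y_i).
  (1,2):dx=+1,dy=+1->C; (1,3):dx=+4,dy=+4->C; (1,4):dx=+2,dy=+6->C; (1,5):dx=+6,dy=+7->C
  (1,6):dx=+7,dy=+9->C; (2,3):dx=+3,dy=+3->C; (2,4):dx=+1,dy=+5->C; (2,5):dx=+5,dy=+6->C
  (2,6):dx=+6,dy=+8->C; (3,4):dx=-2,dy=+2->D; (3,5):dx=+2,dy=+3->C; (3,6):dx=+3,dy=+5->C
  (4,5):dx=+4,dy=+1->C; (4,6):dx=+5,dy=+3->C; (5,6):dx=+1,dy=+2->C
Step 2: C = 14, D = 1, total pairs = 15.
Step 3: tau = (C - D)/(n(n-1)/2) = (14 - 1)/15 = 0.866667.
Step 4: Exact two-sided p-value (enumerate n! = 720 permutations of y under H0): p = 0.016667.
Step 5: alpha = 0.1. reject H0.

tau_b = 0.8667 (C=14, D=1), p = 0.016667, reject H0.


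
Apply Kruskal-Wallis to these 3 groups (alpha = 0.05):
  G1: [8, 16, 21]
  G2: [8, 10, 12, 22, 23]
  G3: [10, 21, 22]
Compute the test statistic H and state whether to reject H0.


Step 1: Combine all N = 11 observations and assign midranks.
sorted (value, group, rank): (8,G1,1.5), (8,G2,1.5), (10,G2,3.5), (10,G3,3.5), (12,G2,5), (16,G1,6), (21,G1,7.5), (21,G3,7.5), (22,G2,9.5), (22,G3,9.5), (23,G2,11)
Step 2: Sum ranks within each group.
R_1 = 15 (n_1 = 3)
R_2 = 30.5 (n_2 = 5)
R_3 = 20.5 (n_3 = 3)
Step 3: H = 12/(N(N+1)) * sum(R_i^2/n_i) - 3(N+1)
     = 12/(11*12) * (15^2/3 + 30.5^2/5 + 20.5^2/3) - 3*12
     = 0.090909 * 401.133 - 36
     = 0.466667.
Step 4: Ties present; correction factor C = 1 - 24/(11^3 - 11) = 0.981818. Corrected H = 0.466667 / 0.981818 = 0.475309.
Step 5: Under H0, H ~ chi^2(2); p-value = 0.788475.
Step 6: alpha = 0.05. fail to reject H0.

H = 0.4753, df = 2, p = 0.788475, fail to reject H0.


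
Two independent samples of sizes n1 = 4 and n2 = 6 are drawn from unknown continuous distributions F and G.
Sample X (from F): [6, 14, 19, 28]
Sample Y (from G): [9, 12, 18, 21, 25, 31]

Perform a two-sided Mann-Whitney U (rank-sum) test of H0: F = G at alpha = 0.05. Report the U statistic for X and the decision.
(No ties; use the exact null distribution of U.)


Step 1: Combine and sort all 10 observations; assign midranks.
sorted (value, group): (6,X), (9,Y), (12,Y), (14,X), (18,Y), (19,X), (21,Y), (25,Y), (28,X), (31,Y)
ranks: 6->1, 9->2, 12->3, 14->4, 18->5, 19->6, 21->7, 25->8, 28->9, 31->10
Step 2: Rank sum for X: R1 = 1 + 4 + 6 + 9 = 20.
Step 3: U_X = R1 - n1(n1+1)/2 = 20 - 4*5/2 = 20 - 10 = 10.
       U_Y = n1*n2 - U_X = 24 - 10 = 14.
Step 4: No ties, so the exact null distribution of U (based on enumerating the C(10,4) = 210 equally likely rank assignments) gives the two-sided p-value.
Step 5: p-value = 0.761905; compare to alpha = 0.05. fail to reject H0.

U_X = 10, p = 0.761905, fail to reject H0 at alpha = 0.05.


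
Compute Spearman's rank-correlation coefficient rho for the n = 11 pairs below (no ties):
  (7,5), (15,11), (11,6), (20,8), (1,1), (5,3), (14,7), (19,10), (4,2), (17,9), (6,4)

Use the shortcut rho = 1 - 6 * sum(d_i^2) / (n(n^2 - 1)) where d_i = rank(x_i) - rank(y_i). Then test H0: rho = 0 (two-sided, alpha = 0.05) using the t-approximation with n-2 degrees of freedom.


Step 1: Rank x and y separately (midranks; no ties here).
rank(x): 7->5, 15->8, 11->6, 20->11, 1->1, 5->3, 14->7, 19->10, 4->2, 17->9, 6->4
rank(y): 5->5, 11->11, 6->6, 8->8, 1->1, 3->3, 7->7, 10->10, 2->2, 9->9, 4->4
Step 2: d_i = R_x(i) - R_y(i); compute d_i^2.
  (5-5)^2=0, (8-11)^2=9, (6-6)^2=0, (11-8)^2=9, (1-1)^2=0, (3-3)^2=0, (7-7)^2=0, (10-10)^2=0, (2-2)^2=0, (9-9)^2=0, (4-4)^2=0
sum(d^2) = 18.
Step 3: rho = 1 - 6*18 / (11*(11^2 - 1)) = 1 - 108/1320 = 0.918182.
Step 4: Under H0, t = rho * sqrt((n-2)/(1-rho^2)) = 6.9531 ~ t(9).
Step 5: Two-sided p-value from the t-distribution with 9 df = 0.000067.
Step 6: alpha = 0.05. reject H0.

rho = 0.9182, p = 0.000067, reject H0 at alpha = 0.05.


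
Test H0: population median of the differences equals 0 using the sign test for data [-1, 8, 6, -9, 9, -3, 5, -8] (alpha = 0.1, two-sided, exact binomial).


Step 1: Discard zero differences. Original n = 8; n_eff = number of nonzero differences = 8.
Nonzero differences (with sign): -1, +8, +6, -9, +9, -3, +5, -8
Step 2: Count signs: positive = 4, negative = 4.
Step 3: Under H0: P(positive) = 0.5, so the number of positives S ~ Bin(8, 0.5).
Step 4: Two-sided exact p-value = sum of Bin(8,0.5) probabilities at or below the observed probability = 1.000000.
Step 5: alpha = 0.1. fail to reject H0.

n_eff = 8, pos = 4, neg = 4, p = 1.000000, fail to reject H0.


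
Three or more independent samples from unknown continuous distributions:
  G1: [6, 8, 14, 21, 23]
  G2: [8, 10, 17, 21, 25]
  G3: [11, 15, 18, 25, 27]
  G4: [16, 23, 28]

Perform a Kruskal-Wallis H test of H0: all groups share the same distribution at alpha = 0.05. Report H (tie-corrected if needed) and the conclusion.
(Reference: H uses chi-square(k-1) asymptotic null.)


Step 1: Combine all N = 18 observations and assign midranks.
sorted (value, group, rank): (6,G1,1), (8,G1,2.5), (8,G2,2.5), (10,G2,4), (11,G3,5), (14,G1,6), (15,G3,7), (16,G4,8), (17,G2,9), (18,G3,10), (21,G1,11.5), (21,G2,11.5), (23,G1,13.5), (23,G4,13.5), (25,G2,15.5), (25,G3,15.5), (27,G3,17), (28,G4,18)
Step 2: Sum ranks within each group.
R_1 = 34.5 (n_1 = 5)
R_2 = 42.5 (n_2 = 5)
R_3 = 54.5 (n_3 = 5)
R_4 = 39.5 (n_4 = 3)
Step 3: H = 12/(N(N+1)) * sum(R_i^2/n_i) - 3(N+1)
     = 12/(18*19) * (34.5^2/5 + 42.5^2/5 + 54.5^2/5 + 39.5^2/3) - 3*19
     = 0.035088 * 1713.43 - 57
     = 3.120468.
Step 4: Ties present; correction factor C = 1 - 24/(18^3 - 18) = 0.995872. Corrected H = 3.120468 / 0.995872 = 3.133402.
Step 5: Under H0, H ~ chi^2(3); p-value = 0.371511.
Step 6: alpha = 0.05. fail to reject H0.

H = 3.1334, df = 3, p = 0.371511, fail to reject H0.


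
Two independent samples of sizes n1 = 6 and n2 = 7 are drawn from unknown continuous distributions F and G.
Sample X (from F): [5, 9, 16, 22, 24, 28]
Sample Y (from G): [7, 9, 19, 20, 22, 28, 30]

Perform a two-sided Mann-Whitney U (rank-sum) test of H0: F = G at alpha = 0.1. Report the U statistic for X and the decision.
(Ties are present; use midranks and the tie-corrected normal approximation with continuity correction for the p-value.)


Step 1: Combine and sort all 13 observations; assign midranks.
sorted (value, group): (5,X), (7,Y), (9,X), (9,Y), (16,X), (19,Y), (20,Y), (22,X), (22,Y), (24,X), (28,X), (28,Y), (30,Y)
ranks: 5->1, 7->2, 9->3.5, 9->3.5, 16->5, 19->6, 20->7, 22->8.5, 22->8.5, 24->10, 28->11.5, 28->11.5, 30->13
Step 2: Rank sum for X: R1 = 1 + 3.5 + 5 + 8.5 + 10 + 11.5 = 39.5.
Step 3: U_X = R1 - n1(n1+1)/2 = 39.5 - 6*7/2 = 39.5 - 21 = 18.5.
       U_Y = n1*n2 - U_X = 42 - 18.5 = 23.5.
Step 4: Ties are present, so use the tie-corrected normal approximation (with continuity correction) for the p-value.
Step 5: p-value = 0.774190; compare to alpha = 0.1. fail to reject H0.

U_X = 18.5, p = 0.774190, fail to reject H0 at alpha = 0.1.


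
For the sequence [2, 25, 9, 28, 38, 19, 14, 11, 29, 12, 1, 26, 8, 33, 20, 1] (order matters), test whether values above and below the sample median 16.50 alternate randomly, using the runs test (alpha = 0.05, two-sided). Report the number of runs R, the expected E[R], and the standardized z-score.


Step 1: Compute median = 16.50; label A = above, B = below.
Labels in order: BABAAABBABBABAAB  (n_A = 8, n_B = 8)
Step 2: Count runs R = 11.
Step 3: Under H0 (random ordering), E[R] = 2*n_A*n_B/(n_A+n_B) + 1 = 2*8*8/16 + 1 = 9.0000.
        Var[R] = 2*n_A*n_B*(2*n_A*n_B - n_A - n_B) / ((n_A+n_B)^2 * (n_A+n_B-1)) = 14336/3840 = 3.7333.
        SD[R] = 1.9322.
Step 4: Continuity-corrected z = (R - 0.5 - E[R]) / SD[R] = (11 - 0.5 - 9.0000) / 1.9322 = 0.7763.
Step 5: Two-sided p-value via normal approximation = 2*(1 - Phi(|z|)) = 0.437558.
Step 6: alpha = 0.05. fail to reject H0.

R = 11, z = 0.7763, p = 0.437558, fail to reject H0.


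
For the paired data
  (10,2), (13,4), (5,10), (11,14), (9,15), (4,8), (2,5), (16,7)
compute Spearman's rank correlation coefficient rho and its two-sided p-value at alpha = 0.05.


Step 1: Rank x and y separately (midranks; no ties here).
rank(x): 10->5, 13->7, 5->3, 11->6, 9->4, 4->2, 2->1, 16->8
rank(y): 2->1, 4->2, 10->6, 14->7, 15->8, 8->5, 5->3, 7->4
Step 2: d_i = R_x(i) - R_y(i); compute d_i^2.
  (5-1)^2=16, (7-2)^2=25, (3-6)^2=9, (6-7)^2=1, (4-8)^2=16, (2-5)^2=9, (1-3)^2=4, (8-4)^2=16
sum(d^2) = 96.
Step 3: rho = 1 - 6*96 / (8*(8^2 - 1)) = 1 - 576/504 = -0.142857.
Step 4: Under H0, t = rho * sqrt((n-2)/(1-rho^2)) = -0.3536 ~ t(6).
Step 5: Two-sided p-value from the t-distribution with 6 df = 0.735765.
Step 6: alpha = 0.05. fail to reject H0.

rho = -0.1429, p = 0.735765, fail to reject H0 at alpha = 0.05.


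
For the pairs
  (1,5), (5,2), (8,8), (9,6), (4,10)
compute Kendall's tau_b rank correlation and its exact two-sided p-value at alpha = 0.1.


Step 1: Enumerate the 10 unordered pairs (i,j) with i<j and classify each by sign(x_j-x_i) * sign(y_j-y_i).
  (1,2):dx=+4,dy=-3->D; (1,3):dx=+7,dy=+3->C; (1,4):dx=+8,dy=+1->C; (1,5):dx=+3,dy=+5->C
  (2,3):dx=+3,dy=+6->C; (2,4):dx=+4,dy=+4->C; (2,5):dx=-1,dy=+8->D; (3,4):dx=+1,dy=-2->D
  (3,5):dx=-4,dy=+2->D; (4,5):dx=-5,dy=+4->D
Step 2: C = 5, D = 5, total pairs = 10.
Step 3: tau = (C - D)/(n(n-1)/2) = (5 - 5)/10 = 0.000000.
Step 4: Exact two-sided p-value (enumerate n! = 120 permutations of y under H0): p = 1.000000.
Step 5: alpha = 0.1. fail to reject H0.

tau_b = 0.0000 (C=5, D=5), p = 1.000000, fail to reject H0.


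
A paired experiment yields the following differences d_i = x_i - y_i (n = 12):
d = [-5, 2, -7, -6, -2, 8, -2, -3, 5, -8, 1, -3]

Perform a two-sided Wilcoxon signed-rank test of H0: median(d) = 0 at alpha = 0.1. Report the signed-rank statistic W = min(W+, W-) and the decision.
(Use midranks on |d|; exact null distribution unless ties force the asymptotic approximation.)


Step 1: Drop any zero differences (none here) and take |d_i|.
|d| = [5, 2, 7, 6, 2, 8, 2, 3, 5, 8, 1, 3]
Step 2: Midrank |d_i| (ties get averaged ranks).
ranks: |5|->7.5, |2|->3, |7|->10, |6|->9, |2|->3, |8|->11.5, |2|->3, |3|->5.5, |5|->7.5, |8|->11.5, |1|->1, |3|->5.5
Step 3: Attach original signs; sum ranks with positive sign and with negative sign.
W+ = 3 + 11.5 + 7.5 + 1 = 23
W- = 7.5 + 10 + 9 + 3 + 3 + 5.5 + 11.5 + 5.5 = 55
(Check: W+ + W- = 78 should equal n(n+1)/2 = 78.)
Step 4: Test statistic W = min(W+, W-) = 23.
Step 5: Ties in |d|, so use the tie-corrected normal approximation.
        E[W] = n(n+1)/4 = 12*13/4 = 39.
        Tie groups: |d|=2 (t=3), |d|=3 (t=2), |d|=5 (t=2), |d|=8 (t=2); sum(t^3 - t) = 42.
        Var[W] = n(n+1)(2n+1)/24 - sum(t^3-t)/48 = 3900/24 - 42/48 = 161.625.
        z = (W - E[W]) / sqrt(Var[W]) = (23 - 39) / 12.7132 = -1.2585.
        Two-sided p = 2*Phi(z) = 0.208198.
Step 6: alpha = 0.1. fail to reject H0.

W+ = 23, W- = 55, W = min = 23, p = 0.208198, fail to reject H0.


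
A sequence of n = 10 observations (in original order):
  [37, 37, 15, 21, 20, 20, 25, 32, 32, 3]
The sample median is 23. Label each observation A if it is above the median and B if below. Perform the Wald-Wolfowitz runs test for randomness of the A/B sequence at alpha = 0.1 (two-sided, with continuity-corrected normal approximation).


Step 1: Compute median = 23; label A = above, B = below.
Labels in order: AABBBBAAAB  (n_A = 5, n_B = 5)
Step 2: Count runs R = 4.
Step 3: Under H0 (random ordering), E[R] = 2*n_A*n_B/(n_A+n_B) + 1 = 2*5*5/10 + 1 = 6.0000.
        Var[R] = 2*n_A*n_B*(2*n_A*n_B - n_A - n_B) / ((n_A+n_B)^2 * (n_A+n_B-1)) = 2000/900 = 2.2222.
        SD[R] = 1.4907.
Step 4: Continuity-corrected z = (R + 0.5 - E[R]) / SD[R] = (4 + 0.5 - 6.0000) / 1.4907 = -1.0062.
Step 5: Two-sided p-value via normal approximation = 2*(1 - Phi(|z|)) = 0.314305.
Step 6: alpha = 0.1. fail to reject H0.

R = 4, z = -1.0062, p = 0.314305, fail to reject H0.


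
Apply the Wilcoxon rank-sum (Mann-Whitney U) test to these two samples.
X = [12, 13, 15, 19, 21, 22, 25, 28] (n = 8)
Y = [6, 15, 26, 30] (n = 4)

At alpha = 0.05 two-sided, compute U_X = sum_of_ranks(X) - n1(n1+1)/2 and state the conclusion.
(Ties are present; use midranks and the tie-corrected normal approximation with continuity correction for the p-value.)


Step 1: Combine and sort all 12 observations; assign midranks.
sorted (value, group): (6,Y), (12,X), (13,X), (15,X), (15,Y), (19,X), (21,X), (22,X), (25,X), (26,Y), (28,X), (30,Y)
ranks: 6->1, 12->2, 13->3, 15->4.5, 15->4.5, 19->6, 21->7, 22->8, 25->9, 26->10, 28->11, 30->12
Step 2: Rank sum for X: R1 = 2 + 3 + 4.5 + 6 + 7 + 8 + 9 + 11 = 50.5.
Step 3: U_X = R1 - n1(n1+1)/2 = 50.5 - 8*9/2 = 50.5 - 36 = 14.5.
       U_Y = n1*n2 - U_X = 32 - 14.5 = 17.5.
Step 4: Ties are present, so use the tie-corrected normal approximation (with continuity correction) for the p-value.
Step 5: p-value = 0.864901; compare to alpha = 0.05. fail to reject H0.

U_X = 14.5, p = 0.864901, fail to reject H0 at alpha = 0.05.
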